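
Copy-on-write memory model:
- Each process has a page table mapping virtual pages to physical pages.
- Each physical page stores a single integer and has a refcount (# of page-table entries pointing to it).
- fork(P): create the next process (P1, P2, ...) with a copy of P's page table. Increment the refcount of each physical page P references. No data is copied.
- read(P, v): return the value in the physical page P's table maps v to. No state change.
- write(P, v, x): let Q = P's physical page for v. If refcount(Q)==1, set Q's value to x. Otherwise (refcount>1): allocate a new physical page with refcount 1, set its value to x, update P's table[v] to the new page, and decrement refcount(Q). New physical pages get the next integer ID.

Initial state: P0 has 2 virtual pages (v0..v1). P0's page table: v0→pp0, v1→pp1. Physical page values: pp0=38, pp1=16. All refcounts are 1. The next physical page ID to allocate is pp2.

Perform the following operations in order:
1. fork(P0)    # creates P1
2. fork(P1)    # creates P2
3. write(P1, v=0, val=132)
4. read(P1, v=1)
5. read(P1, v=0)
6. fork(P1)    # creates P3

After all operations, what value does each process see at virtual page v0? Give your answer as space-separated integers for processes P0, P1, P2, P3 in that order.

Op 1: fork(P0) -> P1. 2 ppages; refcounts: pp0:2 pp1:2
Op 2: fork(P1) -> P2. 2 ppages; refcounts: pp0:3 pp1:3
Op 3: write(P1, v0, 132). refcount(pp0)=3>1 -> COPY to pp2. 3 ppages; refcounts: pp0:2 pp1:3 pp2:1
Op 4: read(P1, v1) -> 16. No state change.
Op 5: read(P1, v0) -> 132. No state change.
Op 6: fork(P1) -> P3. 3 ppages; refcounts: pp0:2 pp1:4 pp2:2
P0: v0 -> pp0 = 38
P1: v0 -> pp2 = 132
P2: v0 -> pp0 = 38
P3: v0 -> pp2 = 132

Answer: 38 132 38 132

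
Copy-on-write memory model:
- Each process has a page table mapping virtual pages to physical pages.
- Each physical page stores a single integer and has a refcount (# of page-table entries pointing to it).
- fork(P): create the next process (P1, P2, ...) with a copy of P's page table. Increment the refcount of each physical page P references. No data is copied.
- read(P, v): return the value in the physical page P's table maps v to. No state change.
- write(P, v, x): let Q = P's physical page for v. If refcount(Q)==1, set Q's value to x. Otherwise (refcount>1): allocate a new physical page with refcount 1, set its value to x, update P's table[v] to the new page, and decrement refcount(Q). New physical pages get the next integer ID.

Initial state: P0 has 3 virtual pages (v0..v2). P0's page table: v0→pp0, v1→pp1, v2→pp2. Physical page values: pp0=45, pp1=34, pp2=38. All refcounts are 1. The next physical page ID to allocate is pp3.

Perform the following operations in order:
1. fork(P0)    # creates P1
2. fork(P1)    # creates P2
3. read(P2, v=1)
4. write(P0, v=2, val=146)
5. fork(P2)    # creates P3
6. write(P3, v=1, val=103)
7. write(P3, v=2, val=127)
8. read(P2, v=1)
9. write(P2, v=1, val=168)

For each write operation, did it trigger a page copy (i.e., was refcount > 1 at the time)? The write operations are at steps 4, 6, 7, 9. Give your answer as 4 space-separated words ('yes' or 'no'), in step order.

Op 1: fork(P0) -> P1. 3 ppages; refcounts: pp0:2 pp1:2 pp2:2
Op 2: fork(P1) -> P2. 3 ppages; refcounts: pp0:3 pp1:3 pp2:3
Op 3: read(P2, v1) -> 34. No state change.
Op 4: write(P0, v2, 146). refcount(pp2)=3>1 -> COPY to pp3. 4 ppages; refcounts: pp0:3 pp1:3 pp2:2 pp3:1
Op 5: fork(P2) -> P3. 4 ppages; refcounts: pp0:4 pp1:4 pp2:3 pp3:1
Op 6: write(P3, v1, 103). refcount(pp1)=4>1 -> COPY to pp4. 5 ppages; refcounts: pp0:4 pp1:3 pp2:3 pp3:1 pp4:1
Op 7: write(P3, v2, 127). refcount(pp2)=3>1 -> COPY to pp5. 6 ppages; refcounts: pp0:4 pp1:3 pp2:2 pp3:1 pp4:1 pp5:1
Op 8: read(P2, v1) -> 34. No state change.
Op 9: write(P2, v1, 168). refcount(pp1)=3>1 -> COPY to pp6. 7 ppages; refcounts: pp0:4 pp1:2 pp2:2 pp3:1 pp4:1 pp5:1 pp6:1

yes yes yes yes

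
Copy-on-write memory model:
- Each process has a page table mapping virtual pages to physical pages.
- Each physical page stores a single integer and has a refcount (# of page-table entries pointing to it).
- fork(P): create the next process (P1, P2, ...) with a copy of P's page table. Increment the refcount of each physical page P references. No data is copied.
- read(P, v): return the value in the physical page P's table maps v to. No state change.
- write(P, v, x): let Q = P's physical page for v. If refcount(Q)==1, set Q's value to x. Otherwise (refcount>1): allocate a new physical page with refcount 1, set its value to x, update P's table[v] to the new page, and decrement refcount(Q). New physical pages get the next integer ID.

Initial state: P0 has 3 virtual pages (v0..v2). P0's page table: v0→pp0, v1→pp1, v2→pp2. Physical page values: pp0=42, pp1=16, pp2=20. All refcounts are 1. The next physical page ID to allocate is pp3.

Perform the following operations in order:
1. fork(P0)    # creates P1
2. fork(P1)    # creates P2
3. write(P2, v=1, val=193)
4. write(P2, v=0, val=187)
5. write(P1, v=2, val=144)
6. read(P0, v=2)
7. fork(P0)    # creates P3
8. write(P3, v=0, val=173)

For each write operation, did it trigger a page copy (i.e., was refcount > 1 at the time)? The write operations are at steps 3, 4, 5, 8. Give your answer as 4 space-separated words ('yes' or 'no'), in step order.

Op 1: fork(P0) -> P1. 3 ppages; refcounts: pp0:2 pp1:2 pp2:2
Op 2: fork(P1) -> P2. 3 ppages; refcounts: pp0:3 pp1:3 pp2:3
Op 3: write(P2, v1, 193). refcount(pp1)=3>1 -> COPY to pp3. 4 ppages; refcounts: pp0:3 pp1:2 pp2:3 pp3:1
Op 4: write(P2, v0, 187). refcount(pp0)=3>1 -> COPY to pp4. 5 ppages; refcounts: pp0:2 pp1:2 pp2:3 pp3:1 pp4:1
Op 5: write(P1, v2, 144). refcount(pp2)=3>1 -> COPY to pp5. 6 ppages; refcounts: pp0:2 pp1:2 pp2:2 pp3:1 pp4:1 pp5:1
Op 6: read(P0, v2) -> 20. No state change.
Op 7: fork(P0) -> P3. 6 ppages; refcounts: pp0:3 pp1:3 pp2:3 pp3:1 pp4:1 pp5:1
Op 8: write(P3, v0, 173). refcount(pp0)=3>1 -> COPY to pp6. 7 ppages; refcounts: pp0:2 pp1:3 pp2:3 pp3:1 pp4:1 pp5:1 pp6:1

yes yes yes yes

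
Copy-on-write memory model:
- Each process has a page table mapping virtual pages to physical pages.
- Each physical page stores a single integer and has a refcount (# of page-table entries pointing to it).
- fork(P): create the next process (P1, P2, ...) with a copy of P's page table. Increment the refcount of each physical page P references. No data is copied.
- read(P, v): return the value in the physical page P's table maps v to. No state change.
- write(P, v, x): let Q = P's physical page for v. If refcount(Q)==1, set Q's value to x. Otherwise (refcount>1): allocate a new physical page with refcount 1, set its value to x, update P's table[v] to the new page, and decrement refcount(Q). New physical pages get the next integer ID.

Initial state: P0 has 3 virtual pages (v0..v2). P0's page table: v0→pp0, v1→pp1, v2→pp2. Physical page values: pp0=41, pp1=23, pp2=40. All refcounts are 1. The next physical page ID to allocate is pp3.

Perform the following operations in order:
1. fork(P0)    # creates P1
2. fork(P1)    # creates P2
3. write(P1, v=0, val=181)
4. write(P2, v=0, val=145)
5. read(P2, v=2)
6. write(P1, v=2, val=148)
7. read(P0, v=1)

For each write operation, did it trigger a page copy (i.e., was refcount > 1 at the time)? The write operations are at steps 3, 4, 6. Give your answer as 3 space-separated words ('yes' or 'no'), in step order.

Op 1: fork(P0) -> P1. 3 ppages; refcounts: pp0:2 pp1:2 pp2:2
Op 2: fork(P1) -> P2. 3 ppages; refcounts: pp0:3 pp1:3 pp2:3
Op 3: write(P1, v0, 181). refcount(pp0)=3>1 -> COPY to pp3. 4 ppages; refcounts: pp0:2 pp1:3 pp2:3 pp3:1
Op 4: write(P2, v0, 145). refcount(pp0)=2>1 -> COPY to pp4. 5 ppages; refcounts: pp0:1 pp1:3 pp2:3 pp3:1 pp4:1
Op 5: read(P2, v2) -> 40. No state change.
Op 6: write(P1, v2, 148). refcount(pp2)=3>1 -> COPY to pp5. 6 ppages; refcounts: pp0:1 pp1:3 pp2:2 pp3:1 pp4:1 pp5:1
Op 7: read(P0, v1) -> 23. No state change.

yes yes yes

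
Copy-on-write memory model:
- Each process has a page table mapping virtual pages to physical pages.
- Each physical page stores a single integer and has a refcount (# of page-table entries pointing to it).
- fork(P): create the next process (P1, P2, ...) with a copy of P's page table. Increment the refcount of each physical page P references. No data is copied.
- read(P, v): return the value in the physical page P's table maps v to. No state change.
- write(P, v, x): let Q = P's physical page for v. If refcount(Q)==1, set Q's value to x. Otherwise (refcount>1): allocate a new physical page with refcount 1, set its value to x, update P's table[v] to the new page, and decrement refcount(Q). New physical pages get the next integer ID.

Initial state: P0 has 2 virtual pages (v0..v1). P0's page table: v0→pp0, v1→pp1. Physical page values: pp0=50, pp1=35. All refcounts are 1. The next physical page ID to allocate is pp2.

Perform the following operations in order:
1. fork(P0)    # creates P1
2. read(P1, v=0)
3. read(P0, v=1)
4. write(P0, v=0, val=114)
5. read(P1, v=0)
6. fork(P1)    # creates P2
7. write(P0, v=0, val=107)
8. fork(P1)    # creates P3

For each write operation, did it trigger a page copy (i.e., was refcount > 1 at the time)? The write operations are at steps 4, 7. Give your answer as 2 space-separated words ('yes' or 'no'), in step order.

Op 1: fork(P0) -> P1. 2 ppages; refcounts: pp0:2 pp1:2
Op 2: read(P1, v0) -> 50. No state change.
Op 3: read(P0, v1) -> 35. No state change.
Op 4: write(P0, v0, 114). refcount(pp0)=2>1 -> COPY to pp2. 3 ppages; refcounts: pp0:1 pp1:2 pp2:1
Op 5: read(P1, v0) -> 50. No state change.
Op 6: fork(P1) -> P2. 3 ppages; refcounts: pp0:2 pp1:3 pp2:1
Op 7: write(P0, v0, 107). refcount(pp2)=1 -> write in place. 3 ppages; refcounts: pp0:2 pp1:3 pp2:1
Op 8: fork(P1) -> P3. 3 ppages; refcounts: pp0:3 pp1:4 pp2:1

yes no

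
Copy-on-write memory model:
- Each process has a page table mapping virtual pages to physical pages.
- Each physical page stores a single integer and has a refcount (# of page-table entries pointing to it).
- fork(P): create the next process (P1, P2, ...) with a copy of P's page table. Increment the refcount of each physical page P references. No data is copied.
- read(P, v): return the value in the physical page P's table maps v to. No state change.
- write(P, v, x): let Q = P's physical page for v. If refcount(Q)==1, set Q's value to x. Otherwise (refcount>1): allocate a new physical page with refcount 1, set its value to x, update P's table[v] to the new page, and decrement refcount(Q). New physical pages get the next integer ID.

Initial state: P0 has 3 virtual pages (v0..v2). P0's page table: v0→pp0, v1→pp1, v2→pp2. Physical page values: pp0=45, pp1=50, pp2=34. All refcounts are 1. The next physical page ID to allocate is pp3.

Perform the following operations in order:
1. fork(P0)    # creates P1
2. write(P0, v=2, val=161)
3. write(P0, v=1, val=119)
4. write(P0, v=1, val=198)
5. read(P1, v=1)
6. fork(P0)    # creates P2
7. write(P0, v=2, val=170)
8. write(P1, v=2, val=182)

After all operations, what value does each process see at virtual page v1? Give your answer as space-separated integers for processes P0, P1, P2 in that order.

Answer: 198 50 198

Derivation:
Op 1: fork(P0) -> P1. 3 ppages; refcounts: pp0:2 pp1:2 pp2:2
Op 2: write(P0, v2, 161). refcount(pp2)=2>1 -> COPY to pp3. 4 ppages; refcounts: pp0:2 pp1:2 pp2:1 pp3:1
Op 3: write(P0, v1, 119). refcount(pp1)=2>1 -> COPY to pp4. 5 ppages; refcounts: pp0:2 pp1:1 pp2:1 pp3:1 pp4:1
Op 4: write(P0, v1, 198). refcount(pp4)=1 -> write in place. 5 ppages; refcounts: pp0:2 pp1:1 pp2:1 pp3:1 pp4:1
Op 5: read(P1, v1) -> 50. No state change.
Op 6: fork(P0) -> P2. 5 ppages; refcounts: pp0:3 pp1:1 pp2:1 pp3:2 pp4:2
Op 7: write(P0, v2, 170). refcount(pp3)=2>1 -> COPY to pp5. 6 ppages; refcounts: pp0:3 pp1:1 pp2:1 pp3:1 pp4:2 pp5:1
Op 8: write(P1, v2, 182). refcount(pp2)=1 -> write in place. 6 ppages; refcounts: pp0:3 pp1:1 pp2:1 pp3:1 pp4:2 pp5:1
P0: v1 -> pp4 = 198
P1: v1 -> pp1 = 50
P2: v1 -> pp4 = 198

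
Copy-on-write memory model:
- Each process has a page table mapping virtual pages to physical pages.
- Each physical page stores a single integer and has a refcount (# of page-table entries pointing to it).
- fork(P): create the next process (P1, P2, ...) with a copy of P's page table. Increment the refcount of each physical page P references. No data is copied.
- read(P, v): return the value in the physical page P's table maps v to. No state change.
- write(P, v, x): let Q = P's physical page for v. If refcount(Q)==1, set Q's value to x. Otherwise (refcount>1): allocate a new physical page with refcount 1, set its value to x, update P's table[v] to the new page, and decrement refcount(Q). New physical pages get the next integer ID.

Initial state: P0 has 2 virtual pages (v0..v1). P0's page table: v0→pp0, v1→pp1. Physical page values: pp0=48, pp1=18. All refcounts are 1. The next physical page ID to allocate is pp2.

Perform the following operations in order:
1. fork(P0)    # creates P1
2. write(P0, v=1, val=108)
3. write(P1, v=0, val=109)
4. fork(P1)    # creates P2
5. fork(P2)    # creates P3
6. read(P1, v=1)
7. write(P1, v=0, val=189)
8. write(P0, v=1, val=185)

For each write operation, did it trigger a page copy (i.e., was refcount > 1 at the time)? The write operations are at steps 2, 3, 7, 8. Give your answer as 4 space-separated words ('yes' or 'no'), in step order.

Op 1: fork(P0) -> P1. 2 ppages; refcounts: pp0:2 pp1:2
Op 2: write(P0, v1, 108). refcount(pp1)=2>1 -> COPY to pp2. 3 ppages; refcounts: pp0:2 pp1:1 pp2:1
Op 3: write(P1, v0, 109). refcount(pp0)=2>1 -> COPY to pp3. 4 ppages; refcounts: pp0:1 pp1:1 pp2:1 pp3:1
Op 4: fork(P1) -> P2. 4 ppages; refcounts: pp0:1 pp1:2 pp2:1 pp3:2
Op 5: fork(P2) -> P3. 4 ppages; refcounts: pp0:1 pp1:3 pp2:1 pp3:3
Op 6: read(P1, v1) -> 18. No state change.
Op 7: write(P1, v0, 189). refcount(pp3)=3>1 -> COPY to pp4. 5 ppages; refcounts: pp0:1 pp1:3 pp2:1 pp3:2 pp4:1
Op 8: write(P0, v1, 185). refcount(pp2)=1 -> write in place. 5 ppages; refcounts: pp0:1 pp1:3 pp2:1 pp3:2 pp4:1

yes yes yes no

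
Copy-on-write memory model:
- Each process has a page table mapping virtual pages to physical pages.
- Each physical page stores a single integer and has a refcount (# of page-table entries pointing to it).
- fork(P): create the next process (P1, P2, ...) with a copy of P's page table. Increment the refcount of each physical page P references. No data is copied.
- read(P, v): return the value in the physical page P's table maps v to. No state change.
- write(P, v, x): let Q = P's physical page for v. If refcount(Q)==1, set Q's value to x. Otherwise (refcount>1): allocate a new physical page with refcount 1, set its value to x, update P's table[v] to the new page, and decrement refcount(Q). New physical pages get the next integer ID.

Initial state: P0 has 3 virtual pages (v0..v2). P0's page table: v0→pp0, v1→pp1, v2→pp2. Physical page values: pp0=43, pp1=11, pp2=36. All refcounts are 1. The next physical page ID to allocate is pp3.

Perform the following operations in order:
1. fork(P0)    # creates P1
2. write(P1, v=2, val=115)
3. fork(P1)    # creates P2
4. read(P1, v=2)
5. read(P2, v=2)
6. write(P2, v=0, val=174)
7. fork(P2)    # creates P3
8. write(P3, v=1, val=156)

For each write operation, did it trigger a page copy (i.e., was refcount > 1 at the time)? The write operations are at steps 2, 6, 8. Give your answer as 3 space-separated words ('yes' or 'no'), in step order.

Op 1: fork(P0) -> P1. 3 ppages; refcounts: pp0:2 pp1:2 pp2:2
Op 2: write(P1, v2, 115). refcount(pp2)=2>1 -> COPY to pp3. 4 ppages; refcounts: pp0:2 pp1:2 pp2:1 pp3:1
Op 3: fork(P1) -> P2. 4 ppages; refcounts: pp0:3 pp1:3 pp2:1 pp3:2
Op 4: read(P1, v2) -> 115. No state change.
Op 5: read(P2, v2) -> 115. No state change.
Op 6: write(P2, v0, 174). refcount(pp0)=3>1 -> COPY to pp4. 5 ppages; refcounts: pp0:2 pp1:3 pp2:1 pp3:2 pp4:1
Op 7: fork(P2) -> P3. 5 ppages; refcounts: pp0:2 pp1:4 pp2:1 pp3:3 pp4:2
Op 8: write(P3, v1, 156). refcount(pp1)=4>1 -> COPY to pp5. 6 ppages; refcounts: pp0:2 pp1:3 pp2:1 pp3:3 pp4:2 pp5:1

yes yes yes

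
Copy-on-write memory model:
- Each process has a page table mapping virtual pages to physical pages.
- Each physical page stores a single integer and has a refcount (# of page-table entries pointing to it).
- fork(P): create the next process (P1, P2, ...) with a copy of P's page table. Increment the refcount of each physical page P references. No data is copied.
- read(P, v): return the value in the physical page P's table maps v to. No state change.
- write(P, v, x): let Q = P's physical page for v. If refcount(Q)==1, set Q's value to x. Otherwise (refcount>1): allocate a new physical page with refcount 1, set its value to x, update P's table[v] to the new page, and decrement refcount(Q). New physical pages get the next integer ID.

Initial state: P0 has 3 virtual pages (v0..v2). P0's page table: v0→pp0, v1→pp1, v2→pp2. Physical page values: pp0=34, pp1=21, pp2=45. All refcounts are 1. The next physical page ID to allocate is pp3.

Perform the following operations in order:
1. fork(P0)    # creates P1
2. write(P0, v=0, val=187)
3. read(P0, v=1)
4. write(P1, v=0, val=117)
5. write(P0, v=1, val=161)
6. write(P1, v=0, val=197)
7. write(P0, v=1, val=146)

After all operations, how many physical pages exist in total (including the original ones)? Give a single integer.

Answer: 5

Derivation:
Op 1: fork(P0) -> P1. 3 ppages; refcounts: pp0:2 pp1:2 pp2:2
Op 2: write(P0, v0, 187). refcount(pp0)=2>1 -> COPY to pp3. 4 ppages; refcounts: pp0:1 pp1:2 pp2:2 pp3:1
Op 3: read(P0, v1) -> 21. No state change.
Op 4: write(P1, v0, 117). refcount(pp0)=1 -> write in place. 4 ppages; refcounts: pp0:1 pp1:2 pp2:2 pp3:1
Op 5: write(P0, v1, 161). refcount(pp1)=2>1 -> COPY to pp4. 5 ppages; refcounts: pp0:1 pp1:1 pp2:2 pp3:1 pp4:1
Op 6: write(P1, v0, 197). refcount(pp0)=1 -> write in place. 5 ppages; refcounts: pp0:1 pp1:1 pp2:2 pp3:1 pp4:1
Op 7: write(P0, v1, 146). refcount(pp4)=1 -> write in place. 5 ppages; refcounts: pp0:1 pp1:1 pp2:2 pp3:1 pp4:1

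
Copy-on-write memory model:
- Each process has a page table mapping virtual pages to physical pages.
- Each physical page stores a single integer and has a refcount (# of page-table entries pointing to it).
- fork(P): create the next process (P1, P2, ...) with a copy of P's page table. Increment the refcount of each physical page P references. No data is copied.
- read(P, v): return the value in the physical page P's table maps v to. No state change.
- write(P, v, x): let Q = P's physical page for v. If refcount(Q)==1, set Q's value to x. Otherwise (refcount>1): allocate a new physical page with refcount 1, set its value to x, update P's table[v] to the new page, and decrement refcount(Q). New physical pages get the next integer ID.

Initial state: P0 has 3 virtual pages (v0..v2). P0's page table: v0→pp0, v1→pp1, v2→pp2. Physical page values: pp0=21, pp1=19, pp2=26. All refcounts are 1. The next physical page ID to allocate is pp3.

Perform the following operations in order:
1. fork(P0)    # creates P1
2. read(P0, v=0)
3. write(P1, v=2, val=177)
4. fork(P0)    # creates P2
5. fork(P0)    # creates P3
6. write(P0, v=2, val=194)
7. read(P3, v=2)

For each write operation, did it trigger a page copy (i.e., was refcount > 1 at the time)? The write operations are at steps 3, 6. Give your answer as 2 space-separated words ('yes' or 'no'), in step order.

Op 1: fork(P0) -> P1. 3 ppages; refcounts: pp0:2 pp1:2 pp2:2
Op 2: read(P0, v0) -> 21. No state change.
Op 3: write(P1, v2, 177). refcount(pp2)=2>1 -> COPY to pp3. 4 ppages; refcounts: pp0:2 pp1:2 pp2:1 pp3:1
Op 4: fork(P0) -> P2. 4 ppages; refcounts: pp0:3 pp1:3 pp2:2 pp3:1
Op 5: fork(P0) -> P3. 4 ppages; refcounts: pp0:4 pp1:4 pp2:3 pp3:1
Op 6: write(P0, v2, 194). refcount(pp2)=3>1 -> COPY to pp4. 5 ppages; refcounts: pp0:4 pp1:4 pp2:2 pp3:1 pp4:1
Op 7: read(P3, v2) -> 26. No state change.

yes yes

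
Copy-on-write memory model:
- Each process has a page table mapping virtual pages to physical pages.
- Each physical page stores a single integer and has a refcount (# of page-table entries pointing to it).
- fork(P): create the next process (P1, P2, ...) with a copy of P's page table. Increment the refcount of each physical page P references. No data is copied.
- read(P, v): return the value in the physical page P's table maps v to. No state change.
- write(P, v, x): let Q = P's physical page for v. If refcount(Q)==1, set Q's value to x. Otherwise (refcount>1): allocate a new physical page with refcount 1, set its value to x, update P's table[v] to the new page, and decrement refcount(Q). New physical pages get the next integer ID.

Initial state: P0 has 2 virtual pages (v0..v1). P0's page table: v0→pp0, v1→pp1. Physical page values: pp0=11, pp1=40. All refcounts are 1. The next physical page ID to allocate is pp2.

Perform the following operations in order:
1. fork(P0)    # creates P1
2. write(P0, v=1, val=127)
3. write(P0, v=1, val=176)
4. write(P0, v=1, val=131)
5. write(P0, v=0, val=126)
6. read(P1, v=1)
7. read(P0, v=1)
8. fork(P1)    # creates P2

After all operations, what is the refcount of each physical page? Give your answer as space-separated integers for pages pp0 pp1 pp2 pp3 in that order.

Answer: 2 2 1 1

Derivation:
Op 1: fork(P0) -> P1. 2 ppages; refcounts: pp0:2 pp1:2
Op 2: write(P0, v1, 127). refcount(pp1)=2>1 -> COPY to pp2. 3 ppages; refcounts: pp0:2 pp1:1 pp2:1
Op 3: write(P0, v1, 176). refcount(pp2)=1 -> write in place. 3 ppages; refcounts: pp0:2 pp1:1 pp2:1
Op 4: write(P0, v1, 131). refcount(pp2)=1 -> write in place. 3 ppages; refcounts: pp0:2 pp1:1 pp2:1
Op 5: write(P0, v0, 126). refcount(pp0)=2>1 -> COPY to pp3. 4 ppages; refcounts: pp0:1 pp1:1 pp2:1 pp3:1
Op 6: read(P1, v1) -> 40. No state change.
Op 7: read(P0, v1) -> 131. No state change.
Op 8: fork(P1) -> P2. 4 ppages; refcounts: pp0:2 pp1:2 pp2:1 pp3:1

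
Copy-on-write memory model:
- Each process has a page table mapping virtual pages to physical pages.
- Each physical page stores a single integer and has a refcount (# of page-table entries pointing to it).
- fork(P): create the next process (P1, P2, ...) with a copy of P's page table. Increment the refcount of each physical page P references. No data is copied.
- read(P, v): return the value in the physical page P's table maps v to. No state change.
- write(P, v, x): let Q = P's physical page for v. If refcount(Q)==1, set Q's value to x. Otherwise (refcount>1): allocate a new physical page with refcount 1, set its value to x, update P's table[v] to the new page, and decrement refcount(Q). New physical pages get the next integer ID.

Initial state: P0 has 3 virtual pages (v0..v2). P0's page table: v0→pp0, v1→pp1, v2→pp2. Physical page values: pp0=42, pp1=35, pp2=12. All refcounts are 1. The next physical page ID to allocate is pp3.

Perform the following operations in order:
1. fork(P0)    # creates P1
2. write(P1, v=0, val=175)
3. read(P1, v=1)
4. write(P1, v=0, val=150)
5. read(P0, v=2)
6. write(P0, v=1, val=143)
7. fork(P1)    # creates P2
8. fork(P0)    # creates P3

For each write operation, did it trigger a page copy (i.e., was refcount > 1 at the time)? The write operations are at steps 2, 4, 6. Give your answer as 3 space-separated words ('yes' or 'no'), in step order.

Op 1: fork(P0) -> P1. 3 ppages; refcounts: pp0:2 pp1:2 pp2:2
Op 2: write(P1, v0, 175). refcount(pp0)=2>1 -> COPY to pp3. 4 ppages; refcounts: pp0:1 pp1:2 pp2:2 pp3:1
Op 3: read(P1, v1) -> 35. No state change.
Op 4: write(P1, v0, 150). refcount(pp3)=1 -> write in place. 4 ppages; refcounts: pp0:1 pp1:2 pp2:2 pp3:1
Op 5: read(P0, v2) -> 12. No state change.
Op 6: write(P0, v1, 143). refcount(pp1)=2>1 -> COPY to pp4. 5 ppages; refcounts: pp0:1 pp1:1 pp2:2 pp3:1 pp4:1
Op 7: fork(P1) -> P2. 5 ppages; refcounts: pp0:1 pp1:2 pp2:3 pp3:2 pp4:1
Op 8: fork(P0) -> P3. 5 ppages; refcounts: pp0:2 pp1:2 pp2:4 pp3:2 pp4:2

yes no yes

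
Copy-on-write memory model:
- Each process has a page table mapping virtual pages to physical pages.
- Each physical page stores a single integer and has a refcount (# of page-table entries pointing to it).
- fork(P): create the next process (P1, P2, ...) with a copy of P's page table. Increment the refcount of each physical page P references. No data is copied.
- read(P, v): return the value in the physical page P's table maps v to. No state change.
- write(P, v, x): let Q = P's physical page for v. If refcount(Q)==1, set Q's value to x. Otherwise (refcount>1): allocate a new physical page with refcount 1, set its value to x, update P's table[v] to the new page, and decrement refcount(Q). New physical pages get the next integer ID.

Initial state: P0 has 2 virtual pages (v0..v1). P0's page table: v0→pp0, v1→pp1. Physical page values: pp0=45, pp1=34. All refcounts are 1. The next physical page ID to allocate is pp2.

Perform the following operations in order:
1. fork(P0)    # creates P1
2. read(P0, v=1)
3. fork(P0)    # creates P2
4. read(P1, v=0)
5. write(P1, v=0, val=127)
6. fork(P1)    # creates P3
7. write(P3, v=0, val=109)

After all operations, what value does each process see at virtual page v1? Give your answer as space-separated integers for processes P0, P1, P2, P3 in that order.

Op 1: fork(P0) -> P1. 2 ppages; refcounts: pp0:2 pp1:2
Op 2: read(P0, v1) -> 34. No state change.
Op 3: fork(P0) -> P2. 2 ppages; refcounts: pp0:3 pp1:3
Op 4: read(P1, v0) -> 45. No state change.
Op 5: write(P1, v0, 127). refcount(pp0)=3>1 -> COPY to pp2. 3 ppages; refcounts: pp0:2 pp1:3 pp2:1
Op 6: fork(P1) -> P3. 3 ppages; refcounts: pp0:2 pp1:4 pp2:2
Op 7: write(P3, v0, 109). refcount(pp2)=2>1 -> COPY to pp3. 4 ppages; refcounts: pp0:2 pp1:4 pp2:1 pp3:1
P0: v1 -> pp1 = 34
P1: v1 -> pp1 = 34
P2: v1 -> pp1 = 34
P3: v1 -> pp1 = 34

Answer: 34 34 34 34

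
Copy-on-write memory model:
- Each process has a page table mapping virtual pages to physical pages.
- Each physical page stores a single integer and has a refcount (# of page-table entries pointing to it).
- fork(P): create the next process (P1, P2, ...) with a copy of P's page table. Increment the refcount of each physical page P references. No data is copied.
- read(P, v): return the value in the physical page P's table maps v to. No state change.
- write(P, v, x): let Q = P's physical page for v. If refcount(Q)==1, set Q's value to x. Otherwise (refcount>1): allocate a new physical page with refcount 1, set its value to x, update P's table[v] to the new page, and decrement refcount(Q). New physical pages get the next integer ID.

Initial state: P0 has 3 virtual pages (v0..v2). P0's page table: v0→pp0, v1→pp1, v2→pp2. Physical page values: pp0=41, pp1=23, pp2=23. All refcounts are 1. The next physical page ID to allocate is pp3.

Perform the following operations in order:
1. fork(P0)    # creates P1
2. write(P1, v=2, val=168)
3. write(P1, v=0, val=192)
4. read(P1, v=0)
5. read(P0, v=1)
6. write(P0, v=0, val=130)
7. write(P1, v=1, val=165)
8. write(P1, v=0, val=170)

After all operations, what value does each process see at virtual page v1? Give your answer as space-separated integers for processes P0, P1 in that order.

Answer: 23 165

Derivation:
Op 1: fork(P0) -> P1. 3 ppages; refcounts: pp0:2 pp1:2 pp2:2
Op 2: write(P1, v2, 168). refcount(pp2)=2>1 -> COPY to pp3. 4 ppages; refcounts: pp0:2 pp1:2 pp2:1 pp3:1
Op 3: write(P1, v0, 192). refcount(pp0)=2>1 -> COPY to pp4. 5 ppages; refcounts: pp0:1 pp1:2 pp2:1 pp3:1 pp4:1
Op 4: read(P1, v0) -> 192. No state change.
Op 5: read(P0, v1) -> 23. No state change.
Op 6: write(P0, v0, 130). refcount(pp0)=1 -> write in place. 5 ppages; refcounts: pp0:1 pp1:2 pp2:1 pp3:1 pp4:1
Op 7: write(P1, v1, 165). refcount(pp1)=2>1 -> COPY to pp5. 6 ppages; refcounts: pp0:1 pp1:1 pp2:1 pp3:1 pp4:1 pp5:1
Op 8: write(P1, v0, 170). refcount(pp4)=1 -> write in place. 6 ppages; refcounts: pp0:1 pp1:1 pp2:1 pp3:1 pp4:1 pp5:1
P0: v1 -> pp1 = 23
P1: v1 -> pp5 = 165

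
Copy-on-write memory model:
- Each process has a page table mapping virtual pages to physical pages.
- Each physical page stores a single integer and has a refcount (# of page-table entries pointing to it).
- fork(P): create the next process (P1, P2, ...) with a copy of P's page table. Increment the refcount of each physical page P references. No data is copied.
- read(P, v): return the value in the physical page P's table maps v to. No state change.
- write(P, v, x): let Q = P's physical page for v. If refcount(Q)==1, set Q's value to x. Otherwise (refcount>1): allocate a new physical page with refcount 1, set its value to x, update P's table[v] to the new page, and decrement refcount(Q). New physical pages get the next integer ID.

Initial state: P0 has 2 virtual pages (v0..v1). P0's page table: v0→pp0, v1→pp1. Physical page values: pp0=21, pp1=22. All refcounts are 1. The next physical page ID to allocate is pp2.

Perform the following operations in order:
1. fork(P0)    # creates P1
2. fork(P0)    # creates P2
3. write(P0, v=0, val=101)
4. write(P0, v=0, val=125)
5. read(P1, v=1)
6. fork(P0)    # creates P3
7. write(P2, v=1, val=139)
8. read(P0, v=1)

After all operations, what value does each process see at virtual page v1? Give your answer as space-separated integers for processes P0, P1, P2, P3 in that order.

Op 1: fork(P0) -> P1. 2 ppages; refcounts: pp0:2 pp1:2
Op 2: fork(P0) -> P2. 2 ppages; refcounts: pp0:3 pp1:3
Op 3: write(P0, v0, 101). refcount(pp0)=3>1 -> COPY to pp2. 3 ppages; refcounts: pp0:2 pp1:3 pp2:1
Op 4: write(P0, v0, 125). refcount(pp2)=1 -> write in place. 3 ppages; refcounts: pp0:2 pp1:3 pp2:1
Op 5: read(P1, v1) -> 22. No state change.
Op 6: fork(P0) -> P3. 3 ppages; refcounts: pp0:2 pp1:4 pp2:2
Op 7: write(P2, v1, 139). refcount(pp1)=4>1 -> COPY to pp3. 4 ppages; refcounts: pp0:2 pp1:3 pp2:2 pp3:1
Op 8: read(P0, v1) -> 22. No state change.
P0: v1 -> pp1 = 22
P1: v1 -> pp1 = 22
P2: v1 -> pp3 = 139
P3: v1 -> pp1 = 22

Answer: 22 22 139 22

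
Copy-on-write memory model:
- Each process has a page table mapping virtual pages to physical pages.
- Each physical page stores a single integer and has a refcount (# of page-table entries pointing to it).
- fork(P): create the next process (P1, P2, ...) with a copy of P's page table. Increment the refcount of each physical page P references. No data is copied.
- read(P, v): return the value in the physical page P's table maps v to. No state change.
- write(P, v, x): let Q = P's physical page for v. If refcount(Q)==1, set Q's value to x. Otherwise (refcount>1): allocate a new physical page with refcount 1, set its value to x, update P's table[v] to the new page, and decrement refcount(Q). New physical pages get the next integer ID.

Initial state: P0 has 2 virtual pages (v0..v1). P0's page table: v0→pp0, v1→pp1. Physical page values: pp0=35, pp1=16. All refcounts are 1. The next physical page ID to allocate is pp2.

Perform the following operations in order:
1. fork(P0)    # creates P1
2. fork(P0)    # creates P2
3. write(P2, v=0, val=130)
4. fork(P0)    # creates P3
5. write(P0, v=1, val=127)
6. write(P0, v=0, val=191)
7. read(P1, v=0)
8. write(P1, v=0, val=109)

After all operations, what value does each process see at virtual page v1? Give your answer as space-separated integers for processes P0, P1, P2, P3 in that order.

Op 1: fork(P0) -> P1. 2 ppages; refcounts: pp0:2 pp1:2
Op 2: fork(P0) -> P2. 2 ppages; refcounts: pp0:3 pp1:3
Op 3: write(P2, v0, 130). refcount(pp0)=3>1 -> COPY to pp2. 3 ppages; refcounts: pp0:2 pp1:3 pp2:1
Op 4: fork(P0) -> P3. 3 ppages; refcounts: pp0:3 pp1:4 pp2:1
Op 5: write(P0, v1, 127). refcount(pp1)=4>1 -> COPY to pp3. 4 ppages; refcounts: pp0:3 pp1:3 pp2:1 pp3:1
Op 6: write(P0, v0, 191). refcount(pp0)=3>1 -> COPY to pp4. 5 ppages; refcounts: pp0:2 pp1:3 pp2:1 pp3:1 pp4:1
Op 7: read(P1, v0) -> 35. No state change.
Op 8: write(P1, v0, 109). refcount(pp0)=2>1 -> COPY to pp5. 6 ppages; refcounts: pp0:1 pp1:3 pp2:1 pp3:1 pp4:1 pp5:1
P0: v1 -> pp3 = 127
P1: v1 -> pp1 = 16
P2: v1 -> pp1 = 16
P3: v1 -> pp1 = 16

Answer: 127 16 16 16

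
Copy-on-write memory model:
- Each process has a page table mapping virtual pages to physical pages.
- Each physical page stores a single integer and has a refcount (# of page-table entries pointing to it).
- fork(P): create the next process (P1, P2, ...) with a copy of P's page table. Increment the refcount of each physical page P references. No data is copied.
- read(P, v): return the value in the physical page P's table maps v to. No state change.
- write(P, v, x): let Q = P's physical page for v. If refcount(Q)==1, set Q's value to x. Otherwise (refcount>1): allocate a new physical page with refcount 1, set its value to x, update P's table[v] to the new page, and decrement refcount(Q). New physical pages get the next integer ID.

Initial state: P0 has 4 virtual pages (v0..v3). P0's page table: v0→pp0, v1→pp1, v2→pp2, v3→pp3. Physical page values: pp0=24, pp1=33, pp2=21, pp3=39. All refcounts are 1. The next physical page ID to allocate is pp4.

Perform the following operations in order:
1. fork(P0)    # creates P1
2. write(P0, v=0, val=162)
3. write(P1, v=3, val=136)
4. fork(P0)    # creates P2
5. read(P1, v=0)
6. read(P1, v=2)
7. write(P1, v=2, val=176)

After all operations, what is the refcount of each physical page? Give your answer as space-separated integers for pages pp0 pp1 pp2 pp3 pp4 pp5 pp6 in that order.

Op 1: fork(P0) -> P1. 4 ppages; refcounts: pp0:2 pp1:2 pp2:2 pp3:2
Op 2: write(P0, v0, 162). refcount(pp0)=2>1 -> COPY to pp4. 5 ppages; refcounts: pp0:1 pp1:2 pp2:2 pp3:2 pp4:1
Op 3: write(P1, v3, 136). refcount(pp3)=2>1 -> COPY to pp5. 6 ppages; refcounts: pp0:1 pp1:2 pp2:2 pp3:1 pp4:1 pp5:1
Op 4: fork(P0) -> P2. 6 ppages; refcounts: pp0:1 pp1:3 pp2:3 pp3:2 pp4:2 pp5:1
Op 5: read(P1, v0) -> 24. No state change.
Op 6: read(P1, v2) -> 21. No state change.
Op 7: write(P1, v2, 176). refcount(pp2)=3>1 -> COPY to pp6. 7 ppages; refcounts: pp0:1 pp1:3 pp2:2 pp3:2 pp4:2 pp5:1 pp6:1

Answer: 1 3 2 2 2 1 1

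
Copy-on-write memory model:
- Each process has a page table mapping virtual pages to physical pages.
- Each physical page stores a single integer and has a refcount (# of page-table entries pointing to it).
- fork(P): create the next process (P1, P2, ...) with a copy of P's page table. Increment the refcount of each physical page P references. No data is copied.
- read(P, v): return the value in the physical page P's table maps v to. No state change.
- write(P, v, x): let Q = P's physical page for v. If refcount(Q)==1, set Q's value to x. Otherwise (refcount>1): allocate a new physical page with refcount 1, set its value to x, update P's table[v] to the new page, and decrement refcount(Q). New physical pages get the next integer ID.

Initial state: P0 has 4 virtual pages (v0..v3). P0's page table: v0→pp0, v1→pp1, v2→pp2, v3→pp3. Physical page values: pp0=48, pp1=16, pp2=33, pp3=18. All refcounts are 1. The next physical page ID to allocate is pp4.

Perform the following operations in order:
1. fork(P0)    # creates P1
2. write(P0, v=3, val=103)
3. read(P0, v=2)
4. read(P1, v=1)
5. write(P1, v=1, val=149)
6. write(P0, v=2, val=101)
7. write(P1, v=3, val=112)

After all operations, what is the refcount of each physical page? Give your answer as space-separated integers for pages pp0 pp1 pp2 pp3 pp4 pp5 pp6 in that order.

Op 1: fork(P0) -> P1. 4 ppages; refcounts: pp0:2 pp1:2 pp2:2 pp3:2
Op 2: write(P0, v3, 103). refcount(pp3)=2>1 -> COPY to pp4. 5 ppages; refcounts: pp0:2 pp1:2 pp2:2 pp3:1 pp4:1
Op 3: read(P0, v2) -> 33. No state change.
Op 4: read(P1, v1) -> 16. No state change.
Op 5: write(P1, v1, 149). refcount(pp1)=2>1 -> COPY to pp5. 6 ppages; refcounts: pp0:2 pp1:1 pp2:2 pp3:1 pp4:1 pp5:1
Op 6: write(P0, v2, 101). refcount(pp2)=2>1 -> COPY to pp6. 7 ppages; refcounts: pp0:2 pp1:1 pp2:1 pp3:1 pp4:1 pp5:1 pp6:1
Op 7: write(P1, v3, 112). refcount(pp3)=1 -> write in place. 7 ppages; refcounts: pp0:2 pp1:1 pp2:1 pp3:1 pp4:1 pp5:1 pp6:1

Answer: 2 1 1 1 1 1 1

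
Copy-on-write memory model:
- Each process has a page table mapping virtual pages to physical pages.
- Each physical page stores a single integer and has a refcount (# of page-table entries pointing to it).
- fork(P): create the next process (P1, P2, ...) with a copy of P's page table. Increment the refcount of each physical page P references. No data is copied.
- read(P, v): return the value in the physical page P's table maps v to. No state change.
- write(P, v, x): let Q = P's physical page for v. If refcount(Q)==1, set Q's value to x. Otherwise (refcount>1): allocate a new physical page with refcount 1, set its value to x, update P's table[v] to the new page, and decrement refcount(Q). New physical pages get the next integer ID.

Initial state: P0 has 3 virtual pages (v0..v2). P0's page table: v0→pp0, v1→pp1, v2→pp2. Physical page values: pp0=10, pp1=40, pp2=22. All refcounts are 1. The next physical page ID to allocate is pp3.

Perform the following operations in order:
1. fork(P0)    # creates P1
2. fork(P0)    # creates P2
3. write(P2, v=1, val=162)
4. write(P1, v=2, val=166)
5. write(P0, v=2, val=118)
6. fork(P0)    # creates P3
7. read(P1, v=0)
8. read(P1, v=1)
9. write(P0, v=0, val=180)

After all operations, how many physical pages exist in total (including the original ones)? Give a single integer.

Answer: 7

Derivation:
Op 1: fork(P0) -> P1. 3 ppages; refcounts: pp0:2 pp1:2 pp2:2
Op 2: fork(P0) -> P2. 3 ppages; refcounts: pp0:3 pp1:3 pp2:3
Op 3: write(P2, v1, 162). refcount(pp1)=3>1 -> COPY to pp3. 4 ppages; refcounts: pp0:3 pp1:2 pp2:3 pp3:1
Op 4: write(P1, v2, 166). refcount(pp2)=3>1 -> COPY to pp4. 5 ppages; refcounts: pp0:3 pp1:2 pp2:2 pp3:1 pp4:1
Op 5: write(P0, v2, 118). refcount(pp2)=2>1 -> COPY to pp5. 6 ppages; refcounts: pp0:3 pp1:2 pp2:1 pp3:1 pp4:1 pp5:1
Op 6: fork(P0) -> P3. 6 ppages; refcounts: pp0:4 pp1:3 pp2:1 pp3:1 pp4:1 pp5:2
Op 7: read(P1, v0) -> 10. No state change.
Op 8: read(P1, v1) -> 40. No state change.
Op 9: write(P0, v0, 180). refcount(pp0)=4>1 -> COPY to pp6. 7 ppages; refcounts: pp0:3 pp1:3 pp2:1 pp3:1 pp4:1 pp5:2 pp6:1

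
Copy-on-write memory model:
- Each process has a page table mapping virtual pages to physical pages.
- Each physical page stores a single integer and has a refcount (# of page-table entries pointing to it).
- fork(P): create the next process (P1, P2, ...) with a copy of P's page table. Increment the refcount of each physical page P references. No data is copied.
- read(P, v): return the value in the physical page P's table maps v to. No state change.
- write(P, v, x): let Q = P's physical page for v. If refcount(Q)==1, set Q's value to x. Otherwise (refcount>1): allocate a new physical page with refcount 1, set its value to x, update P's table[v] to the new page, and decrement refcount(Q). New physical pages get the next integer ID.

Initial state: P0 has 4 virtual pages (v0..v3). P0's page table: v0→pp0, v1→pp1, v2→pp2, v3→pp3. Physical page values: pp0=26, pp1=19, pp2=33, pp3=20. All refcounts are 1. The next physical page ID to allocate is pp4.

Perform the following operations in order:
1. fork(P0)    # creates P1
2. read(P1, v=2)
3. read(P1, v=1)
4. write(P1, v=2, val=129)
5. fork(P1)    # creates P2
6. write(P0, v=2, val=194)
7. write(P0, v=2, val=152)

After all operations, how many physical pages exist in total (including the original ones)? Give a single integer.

Op 1: fork(P0) -> P1. 4 ppages; refcounts: pp0:2 pp1:2 pp2:2 pp3:2
Op 2: read(P1, v2) -> 33. No state change.
Op 3: read(P1, v1) -> 19. No state change.
Op 4: write(P1, v2, 129). refcount(pp2)=2>1 -> COPY to pp4. 5 ppages; refcounts: pp0:2 pp1:2 pp2:1 pp3:2 pp4:1
Op 5: fork(P1) -> P2. 5 ppages; refcounts: pp0:3 pp1:3 pp2:1 pp3:3 pp4:2
Op 6: write(P0, v2, 194). refcount(pp2)=1 -> write in place. 5 ppages; refcounts: pp0:3 pp1:3 pp2:1 pp3:3 pp4:2
Op 7: write(P0, v2, 152). refcount(pp2)=1 -> write in place. 5 ppages; refcounts: pp0:3 pp1:3 pp2:1 pp3:3 pp4:2

Answer: 5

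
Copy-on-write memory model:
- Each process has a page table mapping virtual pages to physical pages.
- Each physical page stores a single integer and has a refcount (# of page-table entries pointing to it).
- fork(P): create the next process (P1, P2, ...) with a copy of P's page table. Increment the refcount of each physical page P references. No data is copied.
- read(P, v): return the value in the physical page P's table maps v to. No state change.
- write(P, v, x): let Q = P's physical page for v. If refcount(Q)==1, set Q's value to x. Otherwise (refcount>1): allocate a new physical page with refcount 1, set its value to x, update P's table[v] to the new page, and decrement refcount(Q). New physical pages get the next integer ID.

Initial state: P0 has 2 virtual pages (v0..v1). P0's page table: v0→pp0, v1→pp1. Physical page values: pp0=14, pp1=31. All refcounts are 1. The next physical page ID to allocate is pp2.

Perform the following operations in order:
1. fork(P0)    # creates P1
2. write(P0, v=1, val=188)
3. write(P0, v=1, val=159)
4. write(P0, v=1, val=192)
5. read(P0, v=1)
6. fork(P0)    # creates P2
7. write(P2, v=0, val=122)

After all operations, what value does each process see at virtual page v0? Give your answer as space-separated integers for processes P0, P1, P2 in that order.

Op 1: fork(P0) -> P1. 2 ppages; refcounts: pp0:2 pp1:2
Op 2: write(P0, v1, 188). refcount(pp1)=2>1 -> COPY to pp2. 3 ppages; refcounts: pp0:2 pp1:1 pp2:1
Op 3: write(P0, v1, 159). refcount(pp2)=1 -> write in place. 3 ppages; refcounts: pp0:2 pp1:1 pp2:1
Op 4: write(P0, v1, 192). refcount(pp2)=1 -> write in place. 3 ppages; refcounts: pp0:2 pp1:1 pp2:1
Op 5: read(P0, v1) -> 192. No state change.
Op 6: fork(P0) -> P2. 3 ppages; refcounts: pp0:3 pp1:1 pp2:2
Op 7: write(P2, v0, 122). refcount(pp0)=3>1 -> COPY to pp3. 4 ppages; refcounts: pp0:2 pp1:1 pp2:2 pp3:1
P0: v0 -> pp0 = 14
P1: v0 -> pp0 = 14
P2: v0 -> pp3 = 122

Answer: 14 14 122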